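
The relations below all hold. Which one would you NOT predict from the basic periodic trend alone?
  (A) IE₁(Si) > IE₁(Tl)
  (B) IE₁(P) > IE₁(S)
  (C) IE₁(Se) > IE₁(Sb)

(B)

The general trend: IE₁ increases across a period and decreases down a group.
(A) Si (period 3, group 14) vs Tl (period 6, group 13): the stated order agrees with the simple trend.
(B) P (period 3, group 15) vs S (period 3, group 16): the stated order contradicts the simple trend.
(C) Se (period 4, group 16) vs Sb (period 5, group 15): the stated order agrees with the simple trend.
The exception is (B): S (3p⁴) ionizes more easily than half-filled P (3p³) because the paired 3p electron in S is pushed out by e⁻–e⁻ repulsion.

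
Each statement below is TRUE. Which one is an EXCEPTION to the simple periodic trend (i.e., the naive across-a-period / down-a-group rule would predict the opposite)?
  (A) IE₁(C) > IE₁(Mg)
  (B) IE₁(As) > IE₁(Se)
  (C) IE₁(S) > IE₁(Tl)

The general trend: first ionisation energy increases across a period and decreases down a group.
(A) C (period 2, group 14) vs Mg (period 3, group 2): the stated order agrees with the simple trend.
(B) As (period 4, group 15) vs Se (period 4, group 16): the stated order contradicts the simple trend.
(C) S (period 3, group 16) vs Tl (period 6, group 13): the stated order agrees with the simple trend.
The exception is (B): Se (4p⁴) ionizes more easily than half-filled As (4p³).

(B)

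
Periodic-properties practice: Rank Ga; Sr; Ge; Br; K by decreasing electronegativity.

Br > Ge > Ga > Sr > K

K is in period 4, group 1; Ga is in period 4, group 13; Ge is in period 4, group 14; Br is in period 4, group 17; Sr is in period 5, group 2.
EN rises left→right (higher Z_eff, smaller atoms) and falls top→bottom (larger, more shielded atoms).
These span different periods and groups, so the two trends combine.
Sr > K: period and group pull opposite ways; the across-period shift dominates (0.95 vs 0.82).
Ga > Sr: relative to Sr, both the across-period and down-group shifts push Ga's electronegativity up.
Ge > Ga: both are in period 4; the period trend gives Ge the larger value.
Br > Ge: both are in period 4; the period trend gives Br the larger value.
Tabulated electronegativity (Pauling): K 0.82, Ga 1.81, Ge 2.01, Br 2.96, Sr 0.95.
So from highest to lowest: Br > Ge > Ga > Sr > K.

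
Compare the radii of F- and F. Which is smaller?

F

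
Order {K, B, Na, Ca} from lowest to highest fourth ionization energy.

Consider each +3 ion: K³⁺ is already 2 electrons into the core; B³⁺ is the bare [He] core; Na³⁺ is already 2 electrons into the core; Ca³⁺ is already 1 electron into the core.
All of these are removing an electron from a noble-gas core or deeper; the smaller core (lower principal quantum number) is held far more tightly, and within a period the higher nuclear charge binds the same core more tightly.
Approximate IE_4 values (kJ/mol): K 5877, B 25026, Na 9543, Ca 6491.
Putting it together, IE_4: K < Ca < Na < B.

K < Ca < Na < B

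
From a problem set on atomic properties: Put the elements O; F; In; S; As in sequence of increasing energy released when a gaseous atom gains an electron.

In < As < O < S < F

O is in period 2, group 16; F is in period 2, group 17; S is in period 3, group 16; As is in period 4, group 15; In is in period 5, group 13.
Atoms with high Z_eff and room in the valence shell (especially the halogens) have the most exothermic electron affinities.
Neither a single period nor a single group — weigh both effects.
As > In: relative to In, both the across-period and down-group shifts push As's electron affinity up.
O > As: relative to As, both the across-period and down-group shifts push O's electron affinity up.
S > O: this pair runs against the simple trend — see the exception note.
F > S: relative to S, both the across-period and down-group shifts push F's electron affinity up.
Note the exception: S has a higher electron affinity than O, contrary to the simple trend — the compact 2p subshell of O repels the added electron more than S's larger 3p does.
Tabulated electron affinity (kJ/mol): O 141, F 328, S 200, As 78, In 29.
So from lowest to highest: In < As < O < S < F.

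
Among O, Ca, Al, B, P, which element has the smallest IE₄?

Consider each +3 ion: O³⁺ still has 3 valence electrons; Ca³⁺ is already 1 electron into the core; Al³⁺ is the bare [Ne] core; B³⁺ is the bare [He] core; P³⁺ still has 2 valence electrons.
Usually core removal costs more than valence removal, but here the competition is close: a tightly held n=2 valence electron can cost more to remove than an n=3 core electron, so the actual values have to decide it.
Valence configurations: O³⁺ [He]2s²2p¹, P³⁺ [Ne]3s².
Approximate IE_4 values (kJ/mol): O 7469, Ca 6491, Al 11577, B 25026, P 4964.
Putting it together, IE_4: P < Ca < O < Al < B.

P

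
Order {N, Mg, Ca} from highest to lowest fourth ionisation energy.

Mg > N > Ca

Consider each +3 ion: N³⁺ still has 2 valence electrons; Mg³⁺ is already 1 electron into the core; Ca³⁺ is already 1 electron into the core.
Usually core removal costs more than valence removal, but here the competition is close: a tightly held n=2 valence electron can cost more to remove than an n=3 core electron, so the actual values have to decide it.
Approximate IE_4 values (kJ/mol): N 7475, Mg 10543, Ca 6491.
Hence IE_4: Ca < N < Mg.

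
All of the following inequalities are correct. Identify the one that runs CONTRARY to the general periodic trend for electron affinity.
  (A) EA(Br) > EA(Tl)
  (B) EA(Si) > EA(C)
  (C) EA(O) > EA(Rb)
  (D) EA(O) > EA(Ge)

(B)

The general trend: electron affinity increases across a period and decreases down a group.
(A) Br (period 4, group 17) vs Tl (period 6, group 13): the stated order agrees with the simple trend.
(B) Si (period 3, group 14) vs C (period 2, group 14): the stated order contradicts the simple trend.
(C) O (period 2, group 16) vs Rb (period 5, group 1): the stated order agrees with the simple trend.
(D) O (period 2, group 16) vs Ge (period 4, group 14): the stated order agrees with the simple trend.
The exception is (B): Si's larger, more diffuse 3p orbitals accept an added electron slightly more readily than C's compact 2p.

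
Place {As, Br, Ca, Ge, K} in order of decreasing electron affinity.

K is in period 4, group 1; Ca is in period 4, group 2; Ge is in period 4, group 14; As is in period 4, group 15; Br is in period 4, group 17.
EA tends to increase across a period and decrease down a group, though the pattern is less regular than for IE or radius.
All lie in period 4; the across-period trend (electron affinity increases left to right) applies, with the exception below.
Note the exception: K has a higher electron affinity than Ca, contrary to the simple trend — adding an electron to Ca (ns²) has to open a new, higher-energy np subshell, which is unfavourable.
Note the exception: Ge has a higher electron affinity than As, contrary to the simple trend — adding an electron to As's half-filled 4p³ is unfavourable, so Ge (4p²) has the more exothermic EA.
For reference (kJ/mol): K 48, Ca 2, Ge 119, As 78, Br 325.
So from highest to lowest: Br > Ge > As > K > Ca.

Br, Ge, As, K, Ca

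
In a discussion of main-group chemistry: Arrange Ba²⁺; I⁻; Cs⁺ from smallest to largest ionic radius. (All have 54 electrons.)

Ba²⁺ < Cs⁺ < I⁻

All of these have 54 electrons, so size is governed by nuclear charge alone: the more protons, the stronger the pull on the same electron cloud, and the smaller the ion.
Nuclear charges: Ba²⁺ (Z=56), Cs⁺ (Z=55), I⁻ (Z=53).
Smallest to largest: Ba²⁺ < Cs⁺ < I⁻.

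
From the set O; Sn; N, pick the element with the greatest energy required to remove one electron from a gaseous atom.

N

N is in period 2, group 15; O is in period 2, group 16; Sn is in period 5, group 14.
First ionization energy rises across a period (greater Z_eff holds electrons more tightly) and falls down a group (valence electrons are farther from the nucleus).
Here both period and group differ, so the two effects have to be weighed against each other.
O > Sn: both effects reinforce here, so O is clearly the higher of the two.
N > O: this pair runs against the simple trend — see the exception note.
Note the exception: N has a higher first ionization energy than O, contrary to the simple trend — pairing an electron in O's 2p⁴ costs repulsion energy, so O ionizes more easily than half-filled N (2p³).
Approximate values (kJ/mol): N 1402, O 1314, Sn 709.
The greatest energy required to remove one electron from a gaseous atom among these belongs to N.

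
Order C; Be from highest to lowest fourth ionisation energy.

Consider each +3 ion: C³⁺ still has 1 valence electron; Be³⁺ is already 1 electron into the core.
Breaking into a closed-shell core is much more expensive than removing a leftover valence electron — Be has the largest IE_4 here.
The numbers (kJ/mol): C 6223, Be 21007.
Overall IE_4 order: C < Be.

Be, C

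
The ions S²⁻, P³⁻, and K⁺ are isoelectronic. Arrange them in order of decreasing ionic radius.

P³⁻ > S²⁻ > K⁺

All of these have 18 electrons, so size is governed by nuclear charge alone: the more protons, the stronger the pull on the same electron cloud, and the smaller the ion.
Nuclear charges: K⁺ (Z=19), S²⁻ (Z=16), P³⁻ (Z=15).
Largest to smallest: P³⁻ > S²⁻ > K⁺.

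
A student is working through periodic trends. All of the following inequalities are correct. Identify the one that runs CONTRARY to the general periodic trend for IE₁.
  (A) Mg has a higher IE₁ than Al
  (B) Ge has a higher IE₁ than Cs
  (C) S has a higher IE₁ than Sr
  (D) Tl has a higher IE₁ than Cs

(A)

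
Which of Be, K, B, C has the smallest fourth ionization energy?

K

The fourth ionization energy removes an electron from the +3 ion. For each element: Be³⁺ is already 1 electron into the core; K³⁺ is already 2 electrons into the core; B³⁺ is the bare [He] core; C³⁺ still has 1 valence electron.
Usually core removal costs more than valence removal, but here the competition is close: a tightly held n=2 valence electron can cost more to remove than an n=3 core electron, so the actual values have to decide it.
Tabulated IE_4 (kJ/mol): Be 21007, K 5877, B 25026, C 6223.
Hence IE_4: K < C < Be < B.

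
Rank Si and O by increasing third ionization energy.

Consider each +2 ion: Si²⁺ still has 2 valence electrons; O²⁺ still has 4 valence electrons.
All are still removing valence electrons, so compare the +2 ions as you would atoms: IE_3 generally rises across a period (higher Z_eff) and falls down a group (larger shell), subject to the usual subshell exceptions.
Valence configurations: Si²⁺ [Ne]3s², O²⁺ [He]2s²2p².
Tabulated IE_3 (kJ/mol): Si 3232, O 5300.
So the third ionization energies run Si < O.

Si < O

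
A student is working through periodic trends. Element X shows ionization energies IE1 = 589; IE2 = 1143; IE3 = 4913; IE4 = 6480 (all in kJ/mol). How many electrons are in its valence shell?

Look for the largest jump between consecutive ionization energies: IE3/IE2 ≈ 4.3, far larger than any earlier ratio.
That jump marks the point where a core electron is being removed. So the atom has 2 valence electrons.

2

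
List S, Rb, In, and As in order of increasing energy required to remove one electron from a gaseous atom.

Rb < In < As < S

S is in period 3, group 16; As is in period 4, group 15; Rb is in period 5, group 1; In is in period 5, group 13.
Removing the outermost electron gets harder across a period and easier down a group.
Neither a single period nor a single group — weigh both effects.
In > Rb: In lies to the right of Rb in period 5, so the across-period effect alone puts In higher.
As > In: both effects reinforce here, so As is clearly the higher of the two.
S > As: both effects reinforce here, so S is clearly the higher of the two.
Tabulated first ionization energy (kJ/mol): S 1000, As 947, Rb 403, In 558.
So from lowest to highest: Rb < In < As < S.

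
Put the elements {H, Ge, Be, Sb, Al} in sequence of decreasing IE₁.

H > Be > Sb > Ge > Al

H is in period 1, group 1; Be is in period 2, group 2; Al is in period 3, group 13; Ge is in period 4, group 14; Sb is in period 5, group 15.
IE₁ increases left→right with effective nuclear charge and decreases top→bottom as the valence shell moves farther out.
A diagonal step moves right (one effect) and down (the opposite effect) at once.
Ge > Al: the two effects oppose for this pair; the across-period effect wins (762 vs 578 kJ/mol).
Sb > Ge: period and group pull opposite ways; the across-period shift dominates (831 vs 762 kJ/mol).
Be > Sb: the two effects oppose for this pair; the down-group effect wins (900 vs 831 kJ/mol).
H > Be: period and group pull opposite ways; the down-group shift dominates (1312 vs 900 kJ/mol).
For reference (kJ/mol): H 1312, Be 900, Al 578, Ge 762, Sb 831.
So from highest to lowest: H > Be > Sb > Ge > Al.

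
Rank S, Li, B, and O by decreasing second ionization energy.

Li, O, B, S

Consider each +1 ion: S⁺ still has 5 valence electrons; Li⁺ is the bare [He] core; B⁺ still has 2 valence electrons; O⁺ still has 5 valence electrons.
Core electrons are held far more tightly than valence electrons, so Li tops the IE_2 order.
Valence configurations: S⁺ [Ne]3s²3p³, B⁺ [He]2s², O⁺ [He]2s²2p³.
Approximate IE_2 values (kJ/mol): S 2252, Li 7298, B 2427, O 3388.
Hence IE_2: S < B < O < Li.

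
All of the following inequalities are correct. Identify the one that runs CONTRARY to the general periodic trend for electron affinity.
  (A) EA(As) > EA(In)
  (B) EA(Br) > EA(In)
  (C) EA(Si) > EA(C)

The general trend: electron affinity increases across a period and decreases down a group.
(A) As (period 4, group 15) vs In (period 5, group 13): the stated order agrees with the simple trend.
(B) Br (period 4, group 17) vs In (period 5, group 13): the stated order agrees with the simple trend.
(C) Si (period 3, group 14) vs C (period 2, group 14): the stated order contradicts the simple trend.
The exception is (C): Si's larger, more diffuse 3p orbitals accept an added electron slightly more readily than C's compact 2p.

(C)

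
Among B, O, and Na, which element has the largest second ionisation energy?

Na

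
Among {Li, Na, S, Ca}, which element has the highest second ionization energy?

Li

The second ionization energy removes an electron from the +1 ion. For each element: Li⁺ is the bare [He] core; Na⁺ is the bare [Ne] core; S⁺ still has 5 valence electrons; Ca⁺ still has 1 valence electron.
Pulling an electron out of a noble-gas core costs far more than removing a remaining valence electron, so Na and Li sit at the high end of IE_2.
Valence configurations: S⁺ [Ne]3s²3p³, Ca⁺ [Ar]4s¹.
The numbers (kJ/mol): Li 7298, Na 4562, S 2252, Ca 1145.
So the second ionization energies run Ca < S < Na < Li.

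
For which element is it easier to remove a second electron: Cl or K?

IE_2 is the cost of taking one more electron from the +1 cation: Cl⁺ still has 6 valence electrons; K⁺ is the bare [Ar] core.
Core electrons are held far more tightly than valence electrons, so K tops the IE_2 order.
The numbers (kJ/mol): Cl 2298, K 3052.
So the second ionization energies run Cl < K.

Cl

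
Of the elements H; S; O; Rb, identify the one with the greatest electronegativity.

O

H is in period 1, group 1; O is in period 2, group 16; S is in period 3, group 16; Rb is in period 5, group 1.
Smaller atoms with higher effective nuclear charge are more electronegative.
These span different periods and groups, so the two trends combine.
H > Rb: they share group 1; the group trend gives H the larger value.
S > H: the two effects oppose for this pair; the across-period effect wins (2.58 vs 2.20).
O > S: O sits above S in group 16, so the down-group effect alone puts O higher.
For reference (Pauling): H 2.20, O 3.44, S 2.58, Rb 0.82.
The greatest electronegativity among these belongs to O.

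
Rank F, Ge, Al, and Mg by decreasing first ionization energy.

F > Ge > Mg > Al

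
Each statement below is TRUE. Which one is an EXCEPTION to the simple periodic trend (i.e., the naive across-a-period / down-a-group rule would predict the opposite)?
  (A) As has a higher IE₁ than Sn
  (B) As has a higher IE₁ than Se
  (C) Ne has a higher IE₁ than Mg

The general trend: IE₁ increases across a period and decreases down a group.
(A) As (period 4, group 15) vs Sn (period 5, group 14): the stated order agrees with the simple trend.
(B) As (period 4, group 15) vs Se (period 4, group 16): the stated order contradicts the simple trend.
(C) Ne (period 2, group 18) vs Mg (period 3, group 2): the stated order agrees with the simple trend.
The exception is (B): Se (4p⁴) ionizes more easily than half-filled As (4p³).

(B)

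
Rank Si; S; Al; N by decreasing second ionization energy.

IE_2 is the cost of taking one more electron from the +1 cation: Si⁺ still has 3 valence electrons; S⁺ still has 5 valence electrons; Al⁺ still has 2 valence electrons; N⁺ still has 4 valence electrons.
All are still removing valence electrons, so compare the +1 ions as you would atoms: IE_2 generally rises across a period (higher Z_eff) and falls down a group (larger shell), subject to the usual subshell exceptions.
Valence configurations: Si⁺ [Ne]3s²3p¹, S⁺ [Ne]3s²3p³, Al⁺ [Ne]3s², N⁺ [He]2s²2p².
Si⁺ loses a lone 3p electron whereas Al⁺ must break into a filled 3s² pair, so IE_2(Al) > IE_2(Si) even though Si has the higher nuclear charge.
Approximate IE_2 values (kJ/mol): Si 1577, S 2252, Al 1817, N 2856.
Hence IE_2: Si < Al < S < N.

N > S > Al > Si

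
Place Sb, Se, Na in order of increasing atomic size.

Se, Sb, Na

Na is in period 3, group 1; Se is in period 4, group 16; Sb is in period 5, group 15.
Across a period the added protons contract the valence shell; down a group each new principal shell makes the atom larger.
Neither a single period nor a single group — weigh both effects.
Sb > Se: both effects reinforce here, so Sb is clearly the larger of the two.
Na > Sb: period and group pull opposite ways; the across-period shift dominates (155 vs 140 pm).
Approximate values (pm): Na 155, Se 116, Sb 140.
So from smallest to largest: Se < Sb < Na.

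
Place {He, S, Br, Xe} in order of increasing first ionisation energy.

S < Br < Xe < He

Removing the outermost electron gets harder across a period and easier down a group.
Here both period and group differ, so the two effects have to be weighed against each other.
Br > S: the two effects oppose for this pair; the across-period effect wins (1140 vs 1000 kJ/mol).
Xe > Br: period and group pull opposite ways; the across-period shift dominates (1170 vs 1140 kJ/mol).
He > Xe: they share group 18; the group trend gives He the larger value.
For reference (kJ/mol): He 2372, S 1000, Br 1140, Xe 1170.
So from lowest to highest: S < Br < Xe < He.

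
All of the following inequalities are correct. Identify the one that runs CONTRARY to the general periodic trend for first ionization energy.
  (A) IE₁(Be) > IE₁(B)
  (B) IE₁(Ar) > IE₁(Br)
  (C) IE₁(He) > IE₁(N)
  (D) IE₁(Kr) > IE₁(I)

(A)

The general trend: first ionization energy increases across a period and decreases down a group.
(A) Be (period 2, group 2) vs B (period 2, group 13): the stated order contradicts the simple trend.
(B) Ar (period 3, group 18) vs Br (period 4, group 17): the stated order agrees with the simple trend.
(C) He (period 1, group 18) vs N (period 2, group 15): the stated order agrees with the simple trend.
(D) Kr (period 4, group 18) vs I (period 5, group 17): the stated order agrees with the simple trend.
The exception is (A): removing B's lone 2p electron is easier than breaking Be's filled 2s².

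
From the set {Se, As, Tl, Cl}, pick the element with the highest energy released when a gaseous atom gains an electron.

Cl is in period 3, group 17; As is in period 4, group 15; Se is in period 4, group 16; Tl is in period 6, group 13.
Adding an electron releases more energy for atoms nearer the top right (short of the noble gases).
These span different periods and groups, so the two trends combine.
As > Tl: relative to Tl, both the across-period and down-group shifts push As's electron affinity up.
Se > As: Se lies to the right of As in period 4, so the across-period effect alone puts Se higher.
Cl > Se: relative to Se, both the across-period and down-group shifts push Cl's electron affinity up.
Tabulated electron affinity (kJ/mol): Cl 349, As 78, Se 195, Tl 19.
The highest energy released when a gaseous atom gains an electron among these belongs to Cl.

Cl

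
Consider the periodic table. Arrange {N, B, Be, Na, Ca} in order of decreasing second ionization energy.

After 1 electron has been removed, what remains? N⁺ still has 4 valence electrons; B⁺ still has 2 valence electrons; Be⁺ still has 1 valence electron; Na⁺ is the bare [Ne] core; Ca⁺ still has 1 valence electron.
Breaking into a closed-shell core is much more expensive than removing a leftover valence electron — Na has the largest IE_2 here.
Valence configurations: N⁺ [He]2s²2p², B⁺ [He]2s², Be⁺ [He]2s¹, Ca⁺ [Ar]4s¹.
Approximate IE_2 values (kJ/mol): N 2856, B 2427, Be 1757, Na 4562, Ca 1145.
So the second ionization energies run Ca < Be < B < N < Na.

Na > N > B > Be > Ca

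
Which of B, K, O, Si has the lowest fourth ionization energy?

Si

The fourth ionization energy removes an electron from the +3 ion. For each element: B³⁺ is the bare [He] core; K³⁺ is already 2 electrons into the core; O³⁺ still has 3 valence electrons; Si³⁺ still has 1 valence electron.
Usually core removal costs more than valence removal, but here the competition is close: a tightly held n=2 valence electron can cost more to remove than an n=3 core electron, so the actual values have to decide it.
Valence configurations: O³⁺ [He]2s²2p¹, Si³⁺ [Ne]3s¹.
Approximate IE_4 values (kJ/mol): B 25026, K 5877, O 7469, Si 4356.
Putting it together, IE_4: Si < K < O < B.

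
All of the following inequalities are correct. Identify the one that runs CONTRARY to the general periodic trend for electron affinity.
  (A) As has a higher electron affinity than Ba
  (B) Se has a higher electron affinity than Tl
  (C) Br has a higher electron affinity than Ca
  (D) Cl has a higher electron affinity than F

(D)

The general trend: electron affinity increases across a period and decreases down a group.
(A) As (period 4, group 15) vs Ba (period 6, group 2): the stated order agrees with the simple trend.
(B) Se (period 4, group 16) vs Tl (period 6, group 13): the stated order agrees with the simple trend.
(C) Br (period 4, group 17) vs Ca (period 4, group 2): the stated order agrees with the simple trend.
(D) Cl (period 3, group 17) vs F (period 2, group 17): the stated order contradicts the simple trend.
The exception is (D): F's small 2p subshell makes the incoming electron feel strong e⁻–e⁻ repulsion, so Cl actually releases more energy on gaining an electron.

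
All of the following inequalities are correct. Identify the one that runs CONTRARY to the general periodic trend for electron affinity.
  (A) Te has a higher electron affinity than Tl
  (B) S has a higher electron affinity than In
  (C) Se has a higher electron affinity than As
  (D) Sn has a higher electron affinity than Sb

The general trend: electron affinity increases across a period and decreases down a group.
(A) Te (period 5, group 16) vs Tl (period 6, group 13): the stated order agrees with the simple trend.
(B) S (period 3, group 16) vs In (period 5, group 13): the stated order agrees with the simple trend.
(C) Se (period 4, group 16) vs As (period 4, group 15): the stated order agrees with the simple trend.
(D) Sn (period 5, group 14) vs Sb (period 5, group 15): the stated order contradicts the simple trend.
The exception is (D): adding an electron to Sb's half-filled 5p³ is unfavourable, so Sn has the more exothermic EA.

(D)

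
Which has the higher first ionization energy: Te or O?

O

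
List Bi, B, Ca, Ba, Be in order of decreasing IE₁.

Be is in period 2, group 2; B is in period 2, group 13; Ca is in period 4, group 2; Ba is in period 6, group 2; Bi is in period 6, group 15.
Across a period the outer electron is held more tightly (higher IE₁); down a group it sits in a higher shell, more shielded, and comes off more easily.
Here both period and group differ, so the two effects have to be weighed against each other.
Ca > Ba: they share group 2; the group trend gives Ca the larger value.
Bi > Ca: the two effects oppose for this pair; the across-period effect wins (703 vs 590 kJ/mol).
B > Bi: period and group pull opposite ways; the down-group shift dominates (801 vs 703 kJ/mol).
Be > B: this pair runs against the simple trend — see the exception note.
Note the exception: Be has a higher first ionization energy than B, contrary to the simple trend — removing B's lone 2p electron is easier than breaking Be's filled 2s².
Approximate values (kJ/mol): Be 900, B 801, Ca 590, Ba 503, Bi 703.
So from highest to lowest: Be > B > Bi > Ca > Ba.

Be > B > Bi > Ca > Ba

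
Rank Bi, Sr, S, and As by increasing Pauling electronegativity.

Sr < Bi < As < S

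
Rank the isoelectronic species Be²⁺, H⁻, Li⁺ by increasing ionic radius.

Be²⁺, Li⁺, H⁻

All of these have 2 electrons, so size is governed by nuclear charge alone: the more protons, the stronger the pull on the same electron cloud, and the smaller the ion.
Nuclear charges: Be²⁺ (Z=4), Li⁺ (Z=3), H⁻ (Z=1).
Smallest to largest: Be²⁺ < Li⁺ < H⁻.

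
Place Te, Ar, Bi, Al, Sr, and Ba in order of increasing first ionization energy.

Al is in period 3, group 13; Ar is in period 3, group 18; Sr is in period 5, group 2; Te is in period 5, group 16; Ba is in period 6, group 2; Bi is in period 6, group 15.
First ionization energy rises across a period (greater Z_eff holds electrons more tightly) and falls down a group (valence electrons are farther from the nucleus).
These span different periods and groups, so the two trends combine.
Sr > Ba: Sr sits above Ba in group 2, so the down-group effect alone puts Sr higher.
Al > Sr: relative to Sr, both the across-period and down-group shifts push Al's first ionization energy up.
Bi > Al: the two effects oppose for this pair; the across-period effect wins (703 vs 578 kJ/mol).
Te > Bi: both effects reinforce here, so Te is clearly the higher of the two.
Ar > Te: relative to Te, both the across-period and down-group shifts push Ar's first ionization energy up.
For reference (kJ/mol): Al 578, Ar 1521, Sr 550, Te 869, Ba 503, Bi 703.
So from lowest to highest: Ba < Sr < Al < Bi < Te < Ar.

Ba < Sr < Al < Bi < Te < Ar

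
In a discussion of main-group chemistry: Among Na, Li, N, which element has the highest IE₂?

Li

IE_2 is the cost of taking one more electron from the +1 cation: Na⁺ is the bare [Ne] core; Li⁺ is the bare [He] core; N⁺ still has 4 valence electrons.
Core electrons are held far more tightly than valence electrons, so Na and Li top the IE_2 order.
The numbers (kJ/mol): Na 4562, Li 7298, N 2856.
Overall IE_2 order: N < Na < Li.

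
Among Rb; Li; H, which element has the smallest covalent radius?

H

H is in period 1, group 1; Li is in period 2, group 1; Rb is in period 5, group 1.
Across a period the added protons contract the valence shell; down a group each new principal shell makes the atom larger.
All are in group 1, so atomic radius increases down the group.
The smallest covalent radius among these belongs to H.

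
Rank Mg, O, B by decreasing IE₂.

O > B > Mg

Consider each +1 ion: Mg⁺ still has 1 valence electron; O⁺ still has 5 valence electrons; B⁺ still has 2 valence electrons.
All are still removing valence electrons, so compare the +1 ions as you would atoms: IE_2 generally rises across a period (higher Z_eff) and falls down a group (larger shell), subject to the usual subshell exceptions.
Valence configurations: Mg⁺ [Ne]3s¹, O⁺ [He]2s²2p³, B⁺ [He]2s².
Tabulated IE_2 (kJ/mol): Mg 1451, O 3388, B 2427.
Overall IE_2 order: Mg < B < O.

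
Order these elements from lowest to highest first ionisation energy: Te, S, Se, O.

O is in period 2, group 16; S is in period 3, group 16; Se is in period 4, group 16; Te is in period 5, group 16.
Across a period the outer electron is held more tightly (higher IE₁); down a group it sits in a higher shell, more shielded, and comes off more easily.
All are in group 16, so first ionization energy increases up the group.
So from lowest to highest: Te < Se < S < O.

Te < Se < S < O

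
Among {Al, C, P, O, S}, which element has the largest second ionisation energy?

O

After 1 electron has been removed, what remains? Al⁺ still has 2 valence electrons; C⁺ still has 3 valence electrons; P⁺ still has 4 valence electrons; O⁺ still has 5 valence electrons; S⁺ still has 5 valence electrons.
All are still removing valence electrons, so compare the +1 ions as you would atoms: IE_2 generally rises across a period (higher Z_eff) and falls down a group (larger shell), subject to the usual subshell exceptions.
Valence configurations: Al⁺ [Ne]3s², C⁺ [He]2s²2p¹, P⁺ [Ne]3s²3p², O⁺ [He]2s²2p³, S⁺ [Ne]3s²3p³.
Approximate IE_2 values (kJ/mol): Al 1817, C 2353, P 1907, O 3388, S 2252.
Hence IE_2: Al < P < S < C < O.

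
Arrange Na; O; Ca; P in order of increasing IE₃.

After 2 electrons have been removed, what remains? Na²⁺ is already 1 electron into the core; O²⁺ still has 4 valence electrons; Ca²⁺ is the bare [Ar] core; P²⁺ still has 3 valence electrons.
Usually core removal costs more than valence removal, but here the competition is close: a tightly held n=2 valence electron can cost more to remove than an n=3 core electron, so the actual values have to decide it.
Valence configurations: O²⁺ [He]2s²2p², P²⁺ [Ne]3s²3p¹.
Tabulated IE_3 (kJ/mol): Na 6910, O 5300, Ca 4912, P 2914.
Overall IE_3 order: P < Ca < O < Na.

P < Ca < O < Na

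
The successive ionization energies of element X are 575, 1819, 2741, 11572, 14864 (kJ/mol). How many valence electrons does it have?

Look for the largest jump between consecutive ionization energies: IE4/IE3 ≈ 4.2, far larger than any earlier ratio.
That jump marks the point where a core electron is being removed. So the atom has 3 valence electrons.

3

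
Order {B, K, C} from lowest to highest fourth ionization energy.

Consider each +3 ion: B³⁺ is the bare [He] core; K³⁺ is already 2 electrons into the core; C³⁺ still has 1 valence electron.
Usually core removal costs more than valence removal, but here the competition is close: a tightly held n=2 valence electron can cost more to remove than an n=3 core electron, so the actual values have to decide it.
Approximate IE_4 values (kJ/mol): B 25026, K 5877, C 6223.
Putting it together, IE_4: K < C < B.

K < C < B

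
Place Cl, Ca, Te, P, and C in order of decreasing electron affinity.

C is in period 2, group 14; P is in period 3, group 15; Cl is in period 3, group 17; Ca is in period 4, group 2; Te is in period 5, group 16.
Electron affinity generally becomes more exothermic across a period toward the halogens and less exothermic down a group.
Neither a single period nor a single group — weigh both effects.
P > Ca: relative to Ca, both the across-period and down-group shifts push P's electron affinity up.
C > P: the two effects oppose for this pair; the down-group effect wins (122 vs 72 kJ/mol).
Te > C: the two effects oppose for this pair; the across-period effect wins (190 vs 122 kJ/mol).
Cl > Te: both effects reinforce here, so Cl is clearly the higher of the two.
For reference (kJ/mol): C 122, P 72, Cl 349, Ca 2, Te 190.
So from highest to lowest: Cl > Te > C > P > Ca.

Cl > Te > C > P > Ca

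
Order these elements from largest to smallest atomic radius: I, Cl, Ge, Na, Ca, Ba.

Ba > Ca > Na > I > Ge > Cl

Na is in period 3, group 1; Cl is in period 3, group 17; Ca is in period 4, group 2; Ge is in period 4, group 14; I is in period 5, group 17; Ba is in period 6, group 2.
Across a period the added protons contract the valence shell; down a group each new principal shell makes the atom larger.
These span different periods and groups, so the two trends combine.
Ge > Cl: relative to Cl, both the across-period and down-group shifts push Ge's atomic radius up.
I > Ge: period and group pull opposite ways; the down-group shift dominates (133 vs 121 pm).
Na > I: the two effects oppose for this pair; the across-period effect wins (155 vs 133 pm).
Ca > Na: the two effects oppose for this pair; the down-group effect wins (171 vs 155 pm).
Ba > Ca: Ba sits below Ca in group 2, so the down-group effect alone puts Ba larger.
For reference (pm): Na 155, Cl 99, Ca 171, Ge 121, I 133, Ba 196.
So from largest to smallest: Ba > Ca > Na > I > Ge > Cl.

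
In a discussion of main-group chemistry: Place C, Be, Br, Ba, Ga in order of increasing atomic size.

C < Be < Br < Ga < Ba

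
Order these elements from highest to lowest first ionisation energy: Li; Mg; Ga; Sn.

Li is in period 2, group 1; Mg is in period 3, group 2; Ga is in period 4, group 13; Sn is in period 5, group 14.
IE₁ increases left→right with effective nuclear charge and decreases top→bottom as the valence shell moves farther out.
These sit on a diagonal, where the across-period and down-group effects partly cancel.
Ga > Li: period and group pull opposite ways; the across-period shift dominates (579 vs 520 kJ/mol).
Sn > Ga: period and group pull opposite ways; the across-period shift dominates (709 vs 579 kJ/mol).
Mg > Sn: period and group pull opposite ways; the down-group shift dominates (738 vs 709 kJ/mol).
For reference (kJ/mol): Li 520, Mg 738, Ga 579, Sn 709.
So from highest to lowest: Mg > Sn > Ga > Li.

Mg, Sn, Ga, Li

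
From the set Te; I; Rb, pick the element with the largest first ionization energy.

I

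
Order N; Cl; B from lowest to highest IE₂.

IE_2 is the cost of taking one more electron from the +1 cation: N⁺ still has 4 valence electrons; Cl⁺ still has 6 valence electrons; B⁺ still has 2 valence electrons.
All are still removing valence electrons, so compare the +1 ions as you would atoms: IE_2 generally rises across a period (higher Z_eff) and falls down a group (larger shell), subject to the usual subshell exceptions.
Valence configurations: N⁺ [He]2s²2p², Cl⁺ [Ne]3s²3p⁴, B⁺ [He]2s².
Tabulated IE_2 (kJ/mol): N 2856, Cl 2298, B 2427.
Putting it together, IE_2: Cl < B < N.

Cl < B < N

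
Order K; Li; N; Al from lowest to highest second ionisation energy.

After 1 electron has been removed, what remains? K⁺ is the bare [Ar] core; Li⁺ is the bare [He] core; N⁺ still has 4 valence electrons; Al⁺ still has 2 valence electrons.
Breaking into a closed-shell core is much more expensive than removing a leftover valence electron — K and Li have the largest IE_2 here.
Valence configurations: N⁺ [He]2s²2p², Al⁺ [Ne]3s².
The numbers (kJ/mol): K 3052, Li 7298, N 2856, Al 1817.
So the second ionization energies run Al < N < K < Li.

Al, N, K, Li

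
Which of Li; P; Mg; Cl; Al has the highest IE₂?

Li

The second ionization energy removes an electron from the +1 ion. For each element: Li⁺ is the bare [He] core; P⁺ still has 4 valence electrons; Mg⁺ still has 1 valence electron; Cl⁺ still has 6 valence electrons; Al⁺ still has 2 valence electrons.
Core electrons are held far more tightly than valence electrons, so Li tops the IE_2 order.
Valence configurations: P⁺ [Ne]3s²3p², Mg⁺ [Ne]3s¹, Cl⁺ [Ne]3s²3p⁴, Al⁺ [Ne]3s².
The numbers (kJ/mol): Li 7298, P 1907, Mg 1451, Cl 2298, Al 1817.
Putting it together, IE_2: Mg < Al < P < Cl < Li.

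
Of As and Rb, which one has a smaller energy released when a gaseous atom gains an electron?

As is in period 4, group 15; Rb is in period 5, group 1.
EA tends to increase across a period and decrease down a group, though the pattern is less regular than for IE or radius.
These span different periods and groups, so the two trends combine.
As > Rb: relative to Rb, both the across-period and down-group shifts push As's electron affinity up.
Approximate values (kJ/mol): As 78, Rb 47.
So Rb has the smaller energy released when a gaseous atom gains an electron (Rb < As).

Rb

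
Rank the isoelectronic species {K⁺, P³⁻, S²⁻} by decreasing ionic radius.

P³⁻, S²⁻, K⁺

All of these have 18 electrons, so size is governed by nuclear charge alone: the more protons, the stronger the pull on the same electron cloud, and the smaller the ion.
Nuclear charges: K⁺ (Z=19), S²⁻ (Z=16), P³⁻ (Z=15).
Largest to smallest: P³⁻ > S²⁻ > K⁺.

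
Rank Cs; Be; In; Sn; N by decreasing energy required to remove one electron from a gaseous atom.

Be is in period 2, group 2; N is in period 2, group 15; In is in period 5, group 13; Sn is in period 5, group 14; Cs is in period 6, group 1.
Removing the outermost electron gets harder across a period and easier down a group.
Neither a single period nor a single group — weigh both effects.
In > Cs: relative to Cs, both the across-period and down-group shifts push In's first ionization energy up.
Sn > In: Sn lies to the right of In in period 5, so the across-period effect alone puts Sn higher.
Be > Sn: the two effects oppose for this pair; the down-group effect wins (900 vs 709 kJ/mol).
N > Be: N lies to the right of Be in period 2, so the across-period effect alone puts N higher.
For reference (kJ/mol): Be 900, N 1402, In 558, Sn 709, Cs 376.
So from highest to lowest: N > Be > Sn > In > Cs.

N > Be > Sn > In > Cs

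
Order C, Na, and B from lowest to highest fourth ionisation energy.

Consider each +3 ion: C³⁺ still has 1 valence electron; Na³⁺ is already 2 electrons into the core; B³⁺ is the bare [He] core.
Breaking into a closed-shell core is much more expensive than removing a leftover valence electron — Na and B have the largest IE_4 here.
Tabulated IE_4 (kJ/mol): C 6223, Na 9543, B 25026.
Putting it together, IE_4: C < Na < B.

C < Na < B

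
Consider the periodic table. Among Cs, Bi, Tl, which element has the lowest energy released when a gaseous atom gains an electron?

Cs is in period 6, group 1; Tl is in period 6, group 13; Bi is in period 6, group 15.
Atoms with high Z_eff and room in the valence shell (especially the halogens) have the most exothermic electron affinities.
All lie in period 6; the across-period trend (electron affinity increases left to right) applies, with the exception below.
Note the exception: Cs has a higher electron affinity than Tl, contrary to the simple trend — Tl's ns²np¹ configuration gives only a small electron affinity — the sparsely filled np subshell binds an added electron weakly.
Tabulated electron affinity (kJ/mol): Cs 46, Tl 19, Bi 91.
The lowest energy released when a gaseous atom gains an electron among these belongs to Tl.

Tl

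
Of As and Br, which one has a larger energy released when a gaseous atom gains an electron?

Br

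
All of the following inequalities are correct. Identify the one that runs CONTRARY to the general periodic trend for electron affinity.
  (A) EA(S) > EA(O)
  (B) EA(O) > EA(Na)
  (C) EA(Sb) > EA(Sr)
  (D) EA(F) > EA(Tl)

The general trend: electron affinity increases across a period and decreases down a group.
(A) S (period 3, group 16) vs O (period 2, group 16): the stated order contradicts the simple trend.
(B) O (period 2, group 16) vs Na (period 3, group 1): the stated order agrees with the simple trend.
(C) Sb (period 5, group 15) vs Sr (period 5, group 2): the stated order agrees with the simple trend.
(D) F (period 2, group 17) vs Tl (period 6, group 13): the stated order agrees with the simple trend.
The exception is (A): the compact 2p subshell of O repels the added electron more than S's larger 3p does.

(A)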